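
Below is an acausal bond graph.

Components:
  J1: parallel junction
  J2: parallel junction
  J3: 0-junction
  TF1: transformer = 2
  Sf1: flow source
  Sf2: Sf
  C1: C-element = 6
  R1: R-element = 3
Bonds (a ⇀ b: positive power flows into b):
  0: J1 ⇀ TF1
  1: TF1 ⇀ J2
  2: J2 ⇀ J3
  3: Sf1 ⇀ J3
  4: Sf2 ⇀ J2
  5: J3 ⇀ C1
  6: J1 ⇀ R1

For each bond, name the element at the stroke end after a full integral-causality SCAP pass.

b0 |J1
b1 |TF1
b2 |J2
b3 |Sf1
b4 |Sf2
b5 |J3
b6 |R1

bond 3 stroke→Sf1  (Sf1: flow source, stroke at near end)
bond 4 stroke→Sf2  (source Sf2 imposes f)
bond 5 stroke→J3  (C1: C, integral causality)
bond 2 stroke→J2  (J3 effort already set via bond 5)
bond 1 stroke→TF1  (J2 effort already set via bond 2)
bond 0 stroke→J1  (through TF1, causality passes straight; one stroke at TF1)
bond 6 stroke→R1  (common-e at J1 fixed by 0)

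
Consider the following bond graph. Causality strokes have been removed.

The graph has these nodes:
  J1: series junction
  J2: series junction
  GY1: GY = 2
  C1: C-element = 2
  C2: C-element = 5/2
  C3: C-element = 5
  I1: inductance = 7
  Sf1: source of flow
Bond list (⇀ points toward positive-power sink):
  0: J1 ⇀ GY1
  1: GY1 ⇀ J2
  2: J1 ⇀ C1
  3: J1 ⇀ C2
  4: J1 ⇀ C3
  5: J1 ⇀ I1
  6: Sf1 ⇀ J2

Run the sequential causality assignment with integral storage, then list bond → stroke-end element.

#6 stroke→Sf1  (Sf1 fixes flow; stroke at Sf1)
#1 stroke→J2  (1-jn J2 has f-setter on 6)
#0 stroke→J1  (through GY1, causality inverts; strokes same side of GY1)
#2 stroke→J1  (C1: C, integral causality)
#3 stroke→J1  (C2: C, integral causality)
#4 stroke→J1  (prefer integral on C3)
#5 stroke→I1  (only one flow-in slot at J1)

b0 stroke→J1
b1 stroke→J2
b2 stroke→J1
b3 stroke→J1
b4 stroke→J1
b5 stroke→I1
b6 stroke→Sf1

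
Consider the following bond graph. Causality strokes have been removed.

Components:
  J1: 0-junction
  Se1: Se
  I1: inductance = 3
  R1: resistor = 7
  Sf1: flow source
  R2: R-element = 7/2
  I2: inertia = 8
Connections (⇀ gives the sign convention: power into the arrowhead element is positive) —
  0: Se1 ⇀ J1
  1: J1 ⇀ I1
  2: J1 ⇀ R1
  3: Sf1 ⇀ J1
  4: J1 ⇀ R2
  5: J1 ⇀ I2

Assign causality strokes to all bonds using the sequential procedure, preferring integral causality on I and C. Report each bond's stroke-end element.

b0 |J1  (Se1: effort source, stroke at far end)
b3 |Sf1  (Sf1 (Sf) sets flow on bond)
b1 |I1  (J1 effort already set via bond 0)
b2 |R1  (J1 effort already set via bond 0)
b4 |R2  (J1: bond 0 brought effort, rest push out)
b5 |I2  (0-jn J1 has e-setter on 0)

#0 |J1
#1 |I1
#2 |R1
#3 |Sf1
#4 |R2
#5 |I2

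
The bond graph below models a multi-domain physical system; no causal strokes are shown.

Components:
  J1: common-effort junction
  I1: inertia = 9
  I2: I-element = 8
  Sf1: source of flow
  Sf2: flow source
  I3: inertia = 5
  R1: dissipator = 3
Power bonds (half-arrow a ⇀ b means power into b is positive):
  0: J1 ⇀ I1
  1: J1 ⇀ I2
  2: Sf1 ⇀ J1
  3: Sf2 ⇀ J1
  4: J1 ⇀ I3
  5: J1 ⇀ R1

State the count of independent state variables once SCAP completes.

b2 →Sf1  (Sf1: flow source, stroke at near end)
b3 →Sf2  (Sf2: flow source, stroke at near end)
b0 →I1  (I1: I, integral causality)
b1 →I2  (I2: I, integral causality)
b4 →I3  (I3 outputs flow p/I3)
b5 →J1  (only one effort-in slot at J1)

3  (I1, I2, I3 all integral)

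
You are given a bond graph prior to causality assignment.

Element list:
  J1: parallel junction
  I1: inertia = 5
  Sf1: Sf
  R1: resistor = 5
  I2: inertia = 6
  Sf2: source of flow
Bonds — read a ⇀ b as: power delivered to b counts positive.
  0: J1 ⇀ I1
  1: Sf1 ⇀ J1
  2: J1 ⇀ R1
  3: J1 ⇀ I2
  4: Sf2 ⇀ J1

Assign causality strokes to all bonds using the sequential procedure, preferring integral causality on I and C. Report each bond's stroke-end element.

β1 stroke→Sf1  (Sf1 (Sf) sets flow on bond)
β4 stroke→Sf2  (Sf2 (Sf) sets flow on bond)
β0 stroke→I1  (I1 integral (f out))
β3 stroke→I2  (I2: I, integral causality)
β2 stroke→J1  (J1: last free bond brings effort in)

b0 stroke→I1
b1 stroke→Sf1
b2 stroke→J1
b3 stroke→I2
b4 stroke→Sf2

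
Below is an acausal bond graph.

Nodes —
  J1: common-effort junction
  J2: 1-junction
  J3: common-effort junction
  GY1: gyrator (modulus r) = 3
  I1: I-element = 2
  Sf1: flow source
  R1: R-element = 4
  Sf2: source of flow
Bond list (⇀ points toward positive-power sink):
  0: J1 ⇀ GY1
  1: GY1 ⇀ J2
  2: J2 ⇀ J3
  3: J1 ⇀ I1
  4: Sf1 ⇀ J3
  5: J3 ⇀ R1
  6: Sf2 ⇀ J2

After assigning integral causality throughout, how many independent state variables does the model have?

bond 4 stroke→Sf1  (Sf1 fixes flow; stroke at Sf1)
bond 6 stroke→Sf2  (Sf2 (Sf) sets flow on bond)
bond 1 stroke→J2  (J2 flow already set via bond 6)
bond 2 stroke→J2  (1-jn J2 has f-setter on 6)
bond 5 stroke→J3  (J3 needs exactly one e-in)
bond 0 stroke→J1  (GY1: gyrator matches bond 1)
bond 3 stroke→I1  (J1 effort already set via bond 0)

1  (I1 all integral)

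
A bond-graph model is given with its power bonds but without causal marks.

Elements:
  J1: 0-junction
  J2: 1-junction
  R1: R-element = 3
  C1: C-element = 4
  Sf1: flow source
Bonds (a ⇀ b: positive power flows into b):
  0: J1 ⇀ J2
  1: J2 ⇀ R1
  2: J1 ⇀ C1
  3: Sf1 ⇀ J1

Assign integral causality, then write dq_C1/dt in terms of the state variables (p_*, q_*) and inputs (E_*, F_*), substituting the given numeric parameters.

#3 stroke at Sf1  (Sf1 (Sf) sets flow on bond)
#2 stroke at J1  (C1: C, integral causality)
#0 stroke at J2  (J1 effort already set via bond 2)
#1 stroke at R1  (J2: last free bond brings flow in)

dq_C1/dt = F_Sf1 - q_C1/12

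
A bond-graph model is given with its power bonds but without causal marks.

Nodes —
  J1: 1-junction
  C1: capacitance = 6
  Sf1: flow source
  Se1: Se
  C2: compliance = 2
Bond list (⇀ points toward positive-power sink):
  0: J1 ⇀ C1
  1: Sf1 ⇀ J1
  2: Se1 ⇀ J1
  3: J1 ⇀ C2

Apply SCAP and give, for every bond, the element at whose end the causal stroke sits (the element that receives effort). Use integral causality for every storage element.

#0 →J1
#1 →Sf1
#2 →J1
#3 →J1

b1 stroke→Sf1  (Sf1 (Sf) sets flow on bond)
b2 stroke→J1  (Se1: effort source, stroke at far end)
b0 stroke→J1  (1-jn J1 has f-setter on 1)
b3 stroke→J1  (J1 flow already set via bond 1)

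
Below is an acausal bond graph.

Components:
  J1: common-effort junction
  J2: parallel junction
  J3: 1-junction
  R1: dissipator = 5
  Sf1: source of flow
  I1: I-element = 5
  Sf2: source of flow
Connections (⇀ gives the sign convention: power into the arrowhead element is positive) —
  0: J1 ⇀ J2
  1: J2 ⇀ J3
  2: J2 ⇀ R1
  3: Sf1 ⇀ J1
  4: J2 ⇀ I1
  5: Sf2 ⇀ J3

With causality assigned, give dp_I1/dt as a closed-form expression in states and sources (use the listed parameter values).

dp_I1/dt = 5*F_Sf1 - 5*F_Sf2 - p_I1

#3 stroke→Sf1  (Sf1: flow source, stroke at near end)
#5 stroke→Sf2  (Sf2 (Sf) sets flow on bond)
#0 stroke→J1  (only one effort-in slot at J1)
#1 stroke→J3  (J3: bond 5 brought flow, rest push out)
#4 stroke→I1  (prefer integral on I1)
#2 stroke→J2  (only one effort-in slot at J2)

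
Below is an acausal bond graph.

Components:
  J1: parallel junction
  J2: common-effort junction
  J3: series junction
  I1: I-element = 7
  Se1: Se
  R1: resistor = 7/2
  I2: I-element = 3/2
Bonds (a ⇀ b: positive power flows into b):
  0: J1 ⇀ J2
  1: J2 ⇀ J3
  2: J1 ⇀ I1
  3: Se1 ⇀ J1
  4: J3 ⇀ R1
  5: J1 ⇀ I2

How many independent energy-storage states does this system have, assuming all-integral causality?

bond 3 stroke at J1  (source Se1 imposes e)
bond 0 stroke at J2  (0-jn J1 has e-setter on 3)
bond 2 stroke at I1  (common-e at J1 fixed by 3)
bond 5 stroke at I2  (J1: bond 3 brought effort, rest push out)
bond 1 stroke at J3  (0-jn J2 has e-setter on 0)
bond 4 stroke at R1  (J3 needs exactly one f-in)

2  (I1, I2 all integral)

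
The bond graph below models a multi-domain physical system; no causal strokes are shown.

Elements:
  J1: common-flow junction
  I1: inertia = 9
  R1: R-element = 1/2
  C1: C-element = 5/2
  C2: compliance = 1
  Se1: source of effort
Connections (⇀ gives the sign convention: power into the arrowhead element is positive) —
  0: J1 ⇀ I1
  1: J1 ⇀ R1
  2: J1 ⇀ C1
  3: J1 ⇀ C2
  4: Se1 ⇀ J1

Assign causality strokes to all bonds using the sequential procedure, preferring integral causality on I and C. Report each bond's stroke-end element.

β4 →J1  (Se1 fixes effort; stroke away)
β0 →I1  (I1 outputs flow p/I1)
β1 →J1  (J1: bond 0 brought flow, rest push out)
β2 →J1  (J1: bond 0 brought flow, rest push out)
β3 →J1  (common-f at J1 fixed by 0)

bond 0 |I1
bond 1 |J1
bond 2 |J1
bond 3 |J1
bond 4 |J1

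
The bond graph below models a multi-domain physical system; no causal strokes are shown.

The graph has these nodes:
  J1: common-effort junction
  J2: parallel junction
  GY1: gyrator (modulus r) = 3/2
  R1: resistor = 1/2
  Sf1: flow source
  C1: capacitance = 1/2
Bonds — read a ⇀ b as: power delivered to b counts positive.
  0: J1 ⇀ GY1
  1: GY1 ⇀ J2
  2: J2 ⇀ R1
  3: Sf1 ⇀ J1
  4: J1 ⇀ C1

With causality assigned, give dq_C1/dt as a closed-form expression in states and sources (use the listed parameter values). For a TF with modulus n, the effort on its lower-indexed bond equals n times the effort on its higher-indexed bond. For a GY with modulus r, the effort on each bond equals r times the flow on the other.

dq_C1/dt = F_Sf1 - 4*q_C1/9

bond 3 →Sf1  (source Sf1 imposes f)
bond 4 →J1  (prefer integral on C1)
bond 0 →GY1  (J1: bond 4 brought effort, rest push out)
bond 1 →GY1  (through GY1, causality inverts; strokes same side of GY1)
bond 2 →J2  (J2 needs exactly one e-in)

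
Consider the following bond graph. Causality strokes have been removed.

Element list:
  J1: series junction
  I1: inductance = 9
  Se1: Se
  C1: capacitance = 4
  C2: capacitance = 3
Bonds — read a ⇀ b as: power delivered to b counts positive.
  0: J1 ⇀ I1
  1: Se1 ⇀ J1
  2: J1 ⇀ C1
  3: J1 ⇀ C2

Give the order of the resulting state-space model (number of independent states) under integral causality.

3  (C1, C2, I1 all integral)

bond 1 →J1  (Se1 (Se) sets effort on bond)
bond 0 →I1  (I1 outputs flow p/I1)
bond 2 →J1  (common-f at J1 fixed by 0)
bond 3 →J1  (J1 flow already set via bond 0)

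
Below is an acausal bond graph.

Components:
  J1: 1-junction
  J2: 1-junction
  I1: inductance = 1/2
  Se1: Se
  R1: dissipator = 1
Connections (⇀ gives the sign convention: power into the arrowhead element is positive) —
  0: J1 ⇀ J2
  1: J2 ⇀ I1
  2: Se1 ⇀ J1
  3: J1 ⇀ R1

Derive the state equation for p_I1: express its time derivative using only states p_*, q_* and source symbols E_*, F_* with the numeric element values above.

bond 2 →J1  (Se1: effort source, stroke at far end)
bond 1 →I1  (I1 outputs flow p/I1)
bond 0 →J2  (J2 flow already set via bond 1)
bond 3 →J1  (J1 flow already set via bond 0)

dp_I1/dt = E_Se1 - 2*p_I1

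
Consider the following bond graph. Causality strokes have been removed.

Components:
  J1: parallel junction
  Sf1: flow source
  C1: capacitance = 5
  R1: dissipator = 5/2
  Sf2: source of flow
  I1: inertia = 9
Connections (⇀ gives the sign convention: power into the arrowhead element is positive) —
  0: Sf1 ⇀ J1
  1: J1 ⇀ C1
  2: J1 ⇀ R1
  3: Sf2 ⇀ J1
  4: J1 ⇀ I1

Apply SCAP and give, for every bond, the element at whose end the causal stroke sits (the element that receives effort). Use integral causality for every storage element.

β0 →Sf1  (Sf1 (Sf) sets flow on bond)
β3 →Sf2  (Sf2 (Sf) sets flow on bond)
β1 →J1  (prefer integral on C1)
β2 →R1  (0-jn J1 has e-setter on 1)
β4 →I1  (J1: bond 1 brought effort, rest push out)

b0 stroke→Sf1
b1 stroke→J1
b2 stroke→R1
b3 stroke→Sf2
b4 stroke→I1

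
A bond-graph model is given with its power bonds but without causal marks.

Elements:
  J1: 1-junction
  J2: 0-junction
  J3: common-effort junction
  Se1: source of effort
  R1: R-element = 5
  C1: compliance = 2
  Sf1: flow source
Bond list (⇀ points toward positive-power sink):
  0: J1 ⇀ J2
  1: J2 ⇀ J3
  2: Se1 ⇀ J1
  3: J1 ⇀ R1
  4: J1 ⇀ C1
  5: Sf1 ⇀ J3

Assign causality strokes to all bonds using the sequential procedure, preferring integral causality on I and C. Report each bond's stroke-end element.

#2 |J1  (Se1: effort source, stroke at far end)
#5 |Sf1  (source Sf1 imposes f)
#1 |J3  (J3: last free bond brings effort in)
#0 |J2  (J2 needs exactly one e-in)
#3 |J1  (common-f at J1 fixed by 0)
#4 |J1  (J1 flow already set via bond 0)

#0 stroke→J2
#1 stroke→J3
#2 stroke→J1
#3 stroke→J1
#4 stroke→J1
#5 stroke→Sf1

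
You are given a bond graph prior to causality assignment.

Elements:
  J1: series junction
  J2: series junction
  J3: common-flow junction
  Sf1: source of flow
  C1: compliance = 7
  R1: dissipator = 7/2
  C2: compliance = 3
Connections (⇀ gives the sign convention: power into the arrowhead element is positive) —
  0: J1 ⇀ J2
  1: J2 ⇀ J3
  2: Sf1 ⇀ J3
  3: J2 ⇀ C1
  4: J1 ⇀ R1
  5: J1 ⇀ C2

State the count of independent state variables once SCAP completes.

b2 →Sf1  (Sf1 (Sf) sets flow on bond)
b1 →J3  (J3 flow already set via bond 2)
b0 →J2  (common-f at J2 fixed by 1)
b3 →J2  (J2: bond 1 brought flow, rest push out)
b4 →J1  (common-f at J1 fixed by 0)
b5 →J1  (1-jn J1 has f-setter on 0)

2  (C1, C2 all integral)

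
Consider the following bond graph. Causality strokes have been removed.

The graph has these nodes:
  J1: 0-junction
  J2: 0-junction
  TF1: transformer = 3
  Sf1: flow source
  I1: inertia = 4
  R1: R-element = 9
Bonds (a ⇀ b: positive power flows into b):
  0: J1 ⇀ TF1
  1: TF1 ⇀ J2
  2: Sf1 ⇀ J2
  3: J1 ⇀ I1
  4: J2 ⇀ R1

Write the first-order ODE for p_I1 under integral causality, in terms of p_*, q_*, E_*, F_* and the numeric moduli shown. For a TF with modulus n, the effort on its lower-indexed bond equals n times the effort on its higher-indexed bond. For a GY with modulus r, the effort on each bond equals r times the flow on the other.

dp_I1/dt = 27*F_Sf1 - 81*p_I1/4

bond 2 stroke→Sf1  (Sf1 (Sf) sets flow on bond)
bond 3 stroke→I1  (I1 outputs flow p/I1)
bond 0 stroke→J1  (only one effort-in slot at J1)
bond 1 stroke→TF1  (through TF1, causality passes straight; one stroke at TF1)
bond 4 stroke→J2  (only one effort-in slot at J2)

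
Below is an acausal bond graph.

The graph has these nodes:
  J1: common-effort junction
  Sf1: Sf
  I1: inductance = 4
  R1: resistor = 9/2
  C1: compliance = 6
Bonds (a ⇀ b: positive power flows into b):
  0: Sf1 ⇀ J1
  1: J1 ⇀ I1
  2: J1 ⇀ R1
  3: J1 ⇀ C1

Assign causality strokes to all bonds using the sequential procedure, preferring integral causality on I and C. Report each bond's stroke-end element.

#0 →Sf1  (Sf1 fixes flow; stroke at Sf1)
#1 →I1  (prefer integral on I1)
#3 →J1  (C1 outputs effort q/C1)
#2 →R1  (J1 effort already set via bond 3)

#0 |Sf1
#1 |I1
#2 |R1
#3 |J1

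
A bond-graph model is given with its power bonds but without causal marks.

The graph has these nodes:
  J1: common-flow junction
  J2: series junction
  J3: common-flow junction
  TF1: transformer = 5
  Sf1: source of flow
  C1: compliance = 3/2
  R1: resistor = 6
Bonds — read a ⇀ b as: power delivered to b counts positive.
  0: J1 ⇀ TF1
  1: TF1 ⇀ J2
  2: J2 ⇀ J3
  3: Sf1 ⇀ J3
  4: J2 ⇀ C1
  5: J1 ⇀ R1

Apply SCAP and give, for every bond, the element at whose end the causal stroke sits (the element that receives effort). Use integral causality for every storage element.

bond 3 →Sf1  (source Sf1 imposes f)
bond 2 →J3  (J3 flow already set via bond 3)
bond 1 →J2  (J2: bond 2 brought flow, rest push out)
bond 4 →J2  (J2: bond 2 brought flow, rest push out)
bond 0 →TF1  (TF1: transformer flips bond 1)
bond 5 →J1  (1-jn J1 has f-setter on 0)

b0 →TF1
b1 →J2
b2 →J3
b3 →Sf1
b4 →J2
b5 →J1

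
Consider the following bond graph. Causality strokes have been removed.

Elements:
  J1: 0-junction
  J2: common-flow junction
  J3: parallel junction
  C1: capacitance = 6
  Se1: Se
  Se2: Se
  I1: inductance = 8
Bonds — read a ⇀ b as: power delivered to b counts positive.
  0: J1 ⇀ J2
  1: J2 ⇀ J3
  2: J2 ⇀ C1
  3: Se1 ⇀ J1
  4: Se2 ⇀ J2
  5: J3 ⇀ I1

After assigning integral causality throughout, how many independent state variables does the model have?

2  (C1, I1 all integral)

b3 stroke→J1  (source Se1 imposes e)
b4 stroke→J2  (Se2 (Se) sets effort on bond)
b0 stroke→J2  (0-jn J1 has e-setter on 3)
b2 stroke→J2  (prefer integral on C1)
b1 stroke→J3  (closing 1-jn rule on J2)
b5 stroke→I1  (0-jn J3 has e-setter on 1)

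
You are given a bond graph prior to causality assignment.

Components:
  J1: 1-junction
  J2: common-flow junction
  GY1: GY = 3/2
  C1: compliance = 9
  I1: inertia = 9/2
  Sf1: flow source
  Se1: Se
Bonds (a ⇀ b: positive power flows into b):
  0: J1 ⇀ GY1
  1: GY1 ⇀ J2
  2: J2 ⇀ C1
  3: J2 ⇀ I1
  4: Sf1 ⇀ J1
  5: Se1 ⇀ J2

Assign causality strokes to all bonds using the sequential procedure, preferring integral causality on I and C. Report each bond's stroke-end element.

b0 →J1
b1 →J2
b2 →J2
b3 →I1
b4 →Sf1
b5 →J2

bond 4 stroke at Sf1  (Sf1 (Sf) sets flow on bond)
bond 5 stroke at J2  (Se1 (Se) sets effort on bond)
bond 0 stroke at J1  (1-jn J1 has f-setter on 4)
bond 1 stroke at J2  (GY GY1: same side as bond 0)
bond 2 stroke at J2  (C1: C, integral causality)
bond 3 stroke at I1  (J2: last free bond brings flow in)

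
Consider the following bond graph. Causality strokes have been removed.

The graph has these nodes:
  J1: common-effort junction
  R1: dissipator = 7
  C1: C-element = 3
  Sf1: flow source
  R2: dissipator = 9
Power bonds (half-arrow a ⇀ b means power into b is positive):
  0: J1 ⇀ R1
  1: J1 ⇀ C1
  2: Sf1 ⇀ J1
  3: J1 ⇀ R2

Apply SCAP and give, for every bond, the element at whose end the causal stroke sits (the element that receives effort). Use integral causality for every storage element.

bond 2 →Sf1  (Sf1 fixes flow; stroke at Sf1)
bond 1 →J1  (C1 integral (e out))
bond 0 →R1  (J1: bond 1 brought effort, rest push out)
bond 3 →R2  (J1 effort already set via bond 1)

#0 →R1
#1 →J1
#2 →Sf1
#3 →R2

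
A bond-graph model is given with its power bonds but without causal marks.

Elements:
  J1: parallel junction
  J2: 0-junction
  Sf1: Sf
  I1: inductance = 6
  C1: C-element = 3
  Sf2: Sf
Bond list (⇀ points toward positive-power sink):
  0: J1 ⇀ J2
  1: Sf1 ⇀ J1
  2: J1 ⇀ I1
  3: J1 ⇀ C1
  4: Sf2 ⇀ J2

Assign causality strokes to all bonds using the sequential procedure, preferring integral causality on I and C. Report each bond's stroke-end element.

bond 0 →J2
bond 1 →Sf1
bond 2 →I1
bond 3 →J1
bond 4 →Sf2

bond 1 stroke at Sf1  (Sf1 fixes flow; stroke at Sf1)
bond 4 stroke at Sf2  (Sf2 fixes flow; stroke at Sf2)
bond 0 stroke at J2  (only one effort-in slot at J2)
bond 2 stroke at I1  (I1 integral (f out))
bond 3 stroke at J1  (closing 0-jn rule on J1)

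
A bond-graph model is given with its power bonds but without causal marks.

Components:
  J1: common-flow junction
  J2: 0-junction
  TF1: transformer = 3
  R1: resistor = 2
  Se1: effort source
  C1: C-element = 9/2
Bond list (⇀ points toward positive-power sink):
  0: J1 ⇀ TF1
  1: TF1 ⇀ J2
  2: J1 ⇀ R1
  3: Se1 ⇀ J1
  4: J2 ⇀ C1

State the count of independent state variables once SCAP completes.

#3 →J1  (Se1: effort source, stroke at far end)
#4 →J2  (C1: C, integral causality)
#1 →TF1  (J2 effort already set via bond 4)
#0 →J1  (through TF1, causality passes straight; one stroke at TF1)
#2 →R1  (J1 needs exactly one f-in)

1  (C1 all integral)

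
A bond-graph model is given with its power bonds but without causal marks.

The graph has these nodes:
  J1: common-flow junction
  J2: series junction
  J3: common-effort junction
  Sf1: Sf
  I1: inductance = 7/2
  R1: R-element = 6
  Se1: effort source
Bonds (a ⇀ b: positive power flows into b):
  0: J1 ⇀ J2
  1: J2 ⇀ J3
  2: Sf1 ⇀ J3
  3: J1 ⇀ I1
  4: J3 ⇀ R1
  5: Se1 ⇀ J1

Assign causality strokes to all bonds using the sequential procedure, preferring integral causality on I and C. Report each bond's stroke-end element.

bond 0 stroke at J1
bond 1 stroke at J2
bond 2 stroke at Sf1
bond 3 stroke at I1
bond 4 stroke at J3
bond 5 stroke at J1

bond 2 stroke→Sf1  (Sf1 (Sf) sets flow on bond)
bond 5 stroke→J1  (Se1 fixes effort; stroke away)
bond 3 stroke→I1  (prefer integral on I1)
bond 0 stroke→J1  (J1 flow already set via bond 3)
bond 1 stroke→J2  (J2 flow already set via bond 0)
bond 4 stroke→J3  (J3 needs exactly one e-in)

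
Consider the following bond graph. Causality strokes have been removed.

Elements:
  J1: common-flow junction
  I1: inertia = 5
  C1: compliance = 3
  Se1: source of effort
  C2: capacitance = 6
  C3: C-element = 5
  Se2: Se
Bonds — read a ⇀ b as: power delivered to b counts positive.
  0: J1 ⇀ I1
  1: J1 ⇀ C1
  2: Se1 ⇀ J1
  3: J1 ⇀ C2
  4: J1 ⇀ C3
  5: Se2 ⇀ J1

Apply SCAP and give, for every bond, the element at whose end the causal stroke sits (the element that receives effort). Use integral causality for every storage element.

β0 stroke at I1
β1 stroke at J1
β2 stroke at J1
β3 stroke at J1
β4 stroke at J1
β5 stroke at J1

#2 |J1  (Se1 fixes effort; stroke away)
#5 |J1  (Se2 fixes effort; stroke away)
#0 |I1  (I1 outputs flow p/I1)
#1 |J1  (1-jn J1 has f-setter on 0)
#3 |J1  (J1 flow already set via bond 0)
#4 |J1  (common-f at J1 fixed by 0)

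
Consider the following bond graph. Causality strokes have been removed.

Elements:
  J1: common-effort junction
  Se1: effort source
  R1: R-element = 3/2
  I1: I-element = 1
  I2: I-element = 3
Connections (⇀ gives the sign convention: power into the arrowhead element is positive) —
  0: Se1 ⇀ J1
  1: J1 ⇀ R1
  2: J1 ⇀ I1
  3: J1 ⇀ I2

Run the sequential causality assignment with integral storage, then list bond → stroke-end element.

b0 |J1  (Se1 (Se) sets effort on bond)
b1 |R1  (J1: bond 0 brought effort, rest push out)
b2 |I1  (0-jn J1 has e-setter on 0)
b3 |I2  (J1 effort already set via bond 0)

bond 0 stroke→J1
bond 1 stroke→R1
bond 2 stroke→I1
bond 3 stroke→I2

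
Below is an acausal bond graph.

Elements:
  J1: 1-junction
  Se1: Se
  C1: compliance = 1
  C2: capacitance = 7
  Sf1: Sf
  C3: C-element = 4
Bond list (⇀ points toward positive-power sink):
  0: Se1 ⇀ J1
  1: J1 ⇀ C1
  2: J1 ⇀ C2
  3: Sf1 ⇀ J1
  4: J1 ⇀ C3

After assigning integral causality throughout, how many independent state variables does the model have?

#0 stroke at J1  (Se1 (Se) sets effort on bond)
#3 stroke at Sf1  (Sf1 (Sf) sets flow on bond)
#1 stroke at J1  (common-f at J1 fixed by 3)
#2 stroke at J1  (common-f at J1 fixed by 3)
#4 stroke at J1  (common-f at J1 fixed by 3)

3  (C1, C2, C3 all integral)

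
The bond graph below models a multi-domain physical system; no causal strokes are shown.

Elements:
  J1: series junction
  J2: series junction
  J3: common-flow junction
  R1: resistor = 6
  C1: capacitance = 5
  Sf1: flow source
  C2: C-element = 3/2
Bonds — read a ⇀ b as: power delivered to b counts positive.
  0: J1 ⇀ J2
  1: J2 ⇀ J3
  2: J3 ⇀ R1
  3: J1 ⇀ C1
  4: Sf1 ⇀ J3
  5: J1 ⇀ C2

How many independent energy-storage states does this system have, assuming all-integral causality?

2  (C1, C2 all integral)

b4 |Sf1  (Sf1: flow source, stroke at near end)
b1 |J3  (J3: bond 4 brought flow, rest push out)
b2 |J3  (common-f at J3 fixed by 4)
b0 |J2  (J2: bond 1 brought flow, rest push out)
b3 |J1  (J1 flow already set via bond 0)
b5 |J1  (common-f at J1 fixed by 0)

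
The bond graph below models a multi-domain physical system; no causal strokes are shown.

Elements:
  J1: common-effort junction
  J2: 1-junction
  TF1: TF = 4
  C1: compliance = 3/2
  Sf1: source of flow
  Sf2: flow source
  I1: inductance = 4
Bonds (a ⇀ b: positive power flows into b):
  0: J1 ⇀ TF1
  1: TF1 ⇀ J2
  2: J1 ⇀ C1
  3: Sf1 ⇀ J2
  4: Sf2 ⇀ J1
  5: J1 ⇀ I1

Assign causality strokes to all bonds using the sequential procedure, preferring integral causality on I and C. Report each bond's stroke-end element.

#3 |Sf1  (Sf1: flow source, stroke at near end)
#4 |Sf2  (Sf2: flow source, stroke at near end)
#1 |J2  (1-jn J2 has f-setter on 3)
#0 |TF1  (through TF1, causality passes straight; one stroke at TF1)
#2 |J1  (C1 outputs effort q/C1)
#5 |I1  (common-e at J1 fixed by 2)

β0 |TF1
β1 |J2
β2 |J1
β3 |Sf1
β4 |Sf2
β5 |I1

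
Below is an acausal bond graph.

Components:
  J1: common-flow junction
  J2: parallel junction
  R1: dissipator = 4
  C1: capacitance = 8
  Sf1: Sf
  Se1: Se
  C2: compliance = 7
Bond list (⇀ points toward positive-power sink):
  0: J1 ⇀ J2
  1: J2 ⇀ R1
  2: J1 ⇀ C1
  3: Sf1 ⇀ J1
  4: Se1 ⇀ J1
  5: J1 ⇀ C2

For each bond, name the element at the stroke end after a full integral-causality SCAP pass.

bond 0 →J1
bond 1 →J2
bond 2 →J1
bond 3 →Sf1
bond 4 →J1
bond 5 →J1

#3 stroke→Sf1  (Sf1 fixes flow; stroke at Sf1)
#4 stroke→J1  (Se1 fixes effort; stroke away)
#0 stroke→J1  (common-f at J1 fixed by 3)
#2 stroke→J1  (J1: bond 3 brought flow, rest push out)
#5 stroke→J1  (common-f at J1 fixed by 3)
#1 stroke→J2  (only one effort-in slot at J2)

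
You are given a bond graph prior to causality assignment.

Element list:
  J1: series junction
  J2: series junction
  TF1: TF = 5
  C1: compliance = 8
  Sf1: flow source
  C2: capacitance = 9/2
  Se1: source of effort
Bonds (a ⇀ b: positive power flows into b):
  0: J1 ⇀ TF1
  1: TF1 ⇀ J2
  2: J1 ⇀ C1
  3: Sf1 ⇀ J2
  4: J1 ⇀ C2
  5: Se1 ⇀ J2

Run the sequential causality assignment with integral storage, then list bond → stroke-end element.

b0 stroke at TF1
b1 stroke at J2
b2 stroke at J1
b3 stroke at Sf1
b4 stroke at J1
b5 stroke at J2

#3 stroke→Sf1  (Sf1: flow source, stroke at near end)
#5 stroke→J2  (Se1: effort source, stroke at far end)
#1 stroke→J2  (J2: bond 3 brought flow, rest push out)
#0 stroke→TF1  (TF1: transformer flips bond 1)
#2 stroke→J1  (1-jn J1 has f-setter on 0)
#4 stroke→J1  (J1 flow already set via bond 0)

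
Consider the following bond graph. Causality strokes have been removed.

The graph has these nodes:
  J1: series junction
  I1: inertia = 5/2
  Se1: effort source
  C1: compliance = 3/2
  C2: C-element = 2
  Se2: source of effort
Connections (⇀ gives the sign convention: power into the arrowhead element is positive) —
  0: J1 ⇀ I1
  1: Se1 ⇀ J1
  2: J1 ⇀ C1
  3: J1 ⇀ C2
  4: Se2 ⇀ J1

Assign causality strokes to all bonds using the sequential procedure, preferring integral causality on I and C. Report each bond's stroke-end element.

β0 →I1
β1 →J1
β2 →J1
β3 →J1
β4 →J1

β1 |J1  (Se1 fixes effort; stroke away)
β4 |J1  (source Se2 imposes e)
β0 |I1  (I1: I, integral causality)
β2 |J1  (J1: bond 0 brought flow, rest push out)
β3 |J1  (common-f at J1 fixed by 0)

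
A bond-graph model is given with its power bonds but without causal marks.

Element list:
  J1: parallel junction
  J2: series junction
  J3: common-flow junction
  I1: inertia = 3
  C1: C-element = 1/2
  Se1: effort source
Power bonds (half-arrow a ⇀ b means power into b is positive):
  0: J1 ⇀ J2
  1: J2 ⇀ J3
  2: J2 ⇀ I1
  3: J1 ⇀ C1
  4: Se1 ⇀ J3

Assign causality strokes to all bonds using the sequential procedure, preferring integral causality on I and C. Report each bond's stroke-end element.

b4 →J3  (source Se1 imposes e)
b1 →J2  (only one flow-in slot at J3)
b2 →I1  (I1 outputs flow p/I1)
b0 →J2  (common-f at J2 fixed by 2)
b3 →J1  (J1: last free bond brings effort in)

b0 stroke→J2
b1 stroke→J2
b2 stroke→I1
b3 stroke→J1
b4 stroke→J3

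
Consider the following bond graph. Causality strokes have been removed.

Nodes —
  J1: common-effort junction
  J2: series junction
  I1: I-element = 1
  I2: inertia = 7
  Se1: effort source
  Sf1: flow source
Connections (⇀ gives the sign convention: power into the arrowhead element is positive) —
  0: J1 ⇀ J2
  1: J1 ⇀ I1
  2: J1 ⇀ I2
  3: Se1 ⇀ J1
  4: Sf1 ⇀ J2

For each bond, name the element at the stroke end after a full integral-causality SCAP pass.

#3 stroke→J1  (Se1 (Se) sets effort on bond)
#4 stroke→Sf1  (Sf1: flow source, stroke at near end)
#0 stroke→J2  (common-e at J1 fixed by 3)
#1 stroke→I1  (0-jn J1 has e-setter on 3)
#2 stroke→I2  (common-e at J1 fixed by 3)

b0 →J2
b1 →I1
b2 →I2
b3 →J1
b4 →Sf1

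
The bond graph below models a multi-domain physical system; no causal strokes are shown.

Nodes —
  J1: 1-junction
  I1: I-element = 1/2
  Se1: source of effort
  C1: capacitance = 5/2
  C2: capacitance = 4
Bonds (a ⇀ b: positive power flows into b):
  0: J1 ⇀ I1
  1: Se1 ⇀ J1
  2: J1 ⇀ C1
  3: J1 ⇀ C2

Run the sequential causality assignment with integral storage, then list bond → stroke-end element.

#0 stroke→I1
#1 stroke→J1
#2 stroke→J1
#3 stroke→J1

b1 |J1  (Se1: effort source, stroke at far end)
b0 |I1  (I1 integral (f out))
b2 |J1  (J1: bond 0 brought flow, rest push out)
b3 |J1  (common-f at J1 fixed by 0)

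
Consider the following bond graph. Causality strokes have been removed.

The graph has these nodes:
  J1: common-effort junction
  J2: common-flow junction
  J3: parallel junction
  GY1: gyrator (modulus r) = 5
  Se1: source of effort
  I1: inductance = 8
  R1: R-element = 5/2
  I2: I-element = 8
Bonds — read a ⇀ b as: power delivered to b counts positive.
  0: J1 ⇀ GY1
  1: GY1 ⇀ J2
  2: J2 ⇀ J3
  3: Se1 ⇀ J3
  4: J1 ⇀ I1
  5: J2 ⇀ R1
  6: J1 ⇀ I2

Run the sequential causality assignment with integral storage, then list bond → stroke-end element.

bond 0 |J1
bond 1 |J2
bond 2 |J2
bond 3 |J3
bond 4 |I1
bond 5 |R1
bond 6 |I2

#3 stroke→J3  (Se1 fixes effort; stroke away)
#2 stroke→J2  (common-e at J3 fixed by 3)
#4 stroke→I1  (prefer integral on I1)
#6 stroke→I2  (I2 outputs flow p/I2)
#0 stroke→J1  (J1 needs exactly one e-in)
#1 stroke→J2  (GY1: gyrator matches bond 0)
#5 stroke→R1  (only one flow-in slot at J2)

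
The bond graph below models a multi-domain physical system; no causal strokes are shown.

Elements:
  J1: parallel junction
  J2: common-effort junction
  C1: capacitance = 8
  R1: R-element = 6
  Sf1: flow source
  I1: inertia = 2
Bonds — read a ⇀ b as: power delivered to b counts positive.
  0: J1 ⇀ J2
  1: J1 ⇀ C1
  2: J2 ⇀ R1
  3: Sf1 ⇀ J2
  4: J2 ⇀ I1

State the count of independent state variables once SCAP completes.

2  (C1, I1 all integral)

b3 stroke at Sf1  (source Sf1 imposes f)
b1 stroke at J1  (C1 outputs effort q/C1)
b0 stroke at J2  (common-e at J1 fixed by 1)
b2 stroke at R1  (common-e at J2 fixed by 0)
b4 stroke at I1  (0-jn J2 has e-setter on 0)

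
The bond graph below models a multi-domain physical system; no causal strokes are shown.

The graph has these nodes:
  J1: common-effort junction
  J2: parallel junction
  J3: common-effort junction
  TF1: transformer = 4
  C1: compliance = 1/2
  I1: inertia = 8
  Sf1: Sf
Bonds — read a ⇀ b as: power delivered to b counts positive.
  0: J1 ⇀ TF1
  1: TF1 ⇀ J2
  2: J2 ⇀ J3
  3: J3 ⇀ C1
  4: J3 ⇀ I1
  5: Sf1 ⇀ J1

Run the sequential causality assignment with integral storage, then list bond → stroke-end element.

b5 stroke at Sf1  (Sf1: flow source, stroke at near end)
b0 stroke at J1  (only one effort-in slot at J1)
b1 stroke at TF1  (TF1: transformer flips bond 0)
b2 stroke at J2  (only one effort-in slot at J2)
b3 stroke at J3  (C1: C, integral causality)
b4 stroke at I1  (J3: bond 3 brought effort, rest push out)

#0 |J1
#1 |TF1
#2 |J2
#3 |J3
#4 |I1
#5 |Sf1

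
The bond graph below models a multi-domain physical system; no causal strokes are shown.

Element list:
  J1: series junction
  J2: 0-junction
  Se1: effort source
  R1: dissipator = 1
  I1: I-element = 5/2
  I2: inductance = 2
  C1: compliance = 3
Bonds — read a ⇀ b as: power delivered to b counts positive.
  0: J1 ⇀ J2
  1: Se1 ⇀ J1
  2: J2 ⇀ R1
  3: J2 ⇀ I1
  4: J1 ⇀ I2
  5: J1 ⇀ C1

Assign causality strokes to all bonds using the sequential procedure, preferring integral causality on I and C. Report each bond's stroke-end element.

β1 stroke at J1  (Se1: effort source, stroke at far end)
β3 stroke at I1  (I1 outputs flow p/I1)
β4 stroke at I2  (I2 integral (f out))
β0 stroke at J1  (J1: bond 4 brought flow, rest push out)
β5 stroke at J1  (1-jn J1 has f-setter on 4)
β2 stroke at J2  (J2 needs exactly one e-in)

bond 0 |J1
bond 1 |J1
bond 2 |J2
bond 3 |I1
bond 4 |I2
bond 5 |J1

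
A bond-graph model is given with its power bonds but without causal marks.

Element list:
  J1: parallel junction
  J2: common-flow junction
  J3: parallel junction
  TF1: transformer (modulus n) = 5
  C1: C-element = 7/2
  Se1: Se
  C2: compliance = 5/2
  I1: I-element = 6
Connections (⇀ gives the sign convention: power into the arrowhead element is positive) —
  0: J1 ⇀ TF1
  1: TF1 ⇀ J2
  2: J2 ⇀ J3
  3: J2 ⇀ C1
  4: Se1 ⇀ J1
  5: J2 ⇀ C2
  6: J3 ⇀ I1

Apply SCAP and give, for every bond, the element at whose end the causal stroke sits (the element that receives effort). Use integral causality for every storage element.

#0 stroke at TF1
#1 stroke at J2
#2 stroke at J3
#3 stroke at J2
#4 stroke at J1
#5 stroke at J2
#6 stroke at I1

bond 4 stroke at J1  (source Se1 imposes e)
bond 0 stroke at TF1  (0-jn J1 has e-setter on 4)
bond 1 stroke at J2  (TF1 one-in-one-out from 0)
bond 3 stroke at J2  (C1: C, integral causality)
bond 5 stroke at J2  (C2 integral (e out))
bond 2 stroke at J3  (closing 1-jn rule on J2)
bond 6 stroke at I1  (J3 effort already set via bond 2)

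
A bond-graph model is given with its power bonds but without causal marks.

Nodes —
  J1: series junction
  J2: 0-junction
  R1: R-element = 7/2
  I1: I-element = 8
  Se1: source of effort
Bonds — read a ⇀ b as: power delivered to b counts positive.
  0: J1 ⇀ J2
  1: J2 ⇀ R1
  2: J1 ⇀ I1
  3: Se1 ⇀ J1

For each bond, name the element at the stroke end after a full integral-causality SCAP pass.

#0 stroke→J1
#1 stroke→J2
#2 stroke→I1
#3 stroke→J1

#3 stroke→J1  (source Se1 imposes e)
#2 stroke→I1  (I1 integral (f out))
#0 stroke→J1  (1-jn J1 has f-setter on 2)
#1 stroke→J2  (J2: last free bond brings effort in)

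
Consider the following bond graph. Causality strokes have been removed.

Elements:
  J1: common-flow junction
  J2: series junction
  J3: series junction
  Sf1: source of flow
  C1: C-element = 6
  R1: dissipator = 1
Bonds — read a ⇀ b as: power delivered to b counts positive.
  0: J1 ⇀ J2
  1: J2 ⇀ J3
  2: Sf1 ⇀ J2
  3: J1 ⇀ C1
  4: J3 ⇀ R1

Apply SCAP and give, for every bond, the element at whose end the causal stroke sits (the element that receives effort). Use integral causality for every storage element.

bond 2 stroke at Sf1  (Sf1 fixes flow; stroke at Sf1)
bond 0 stroke at J2  (common-f at J2 fixed by 2)
bond 1 stroke at J2  (J2 flow already set via bond 2)
bond 4 stroke at J3  (J3: bond 1 brought flow, rest push out)
bond 3 stroke at J1  (1-jn J1 has f-setter on 0)

#0 →J2
#1 →J2
#2 →Sf1
#3 →J1
#4 →J3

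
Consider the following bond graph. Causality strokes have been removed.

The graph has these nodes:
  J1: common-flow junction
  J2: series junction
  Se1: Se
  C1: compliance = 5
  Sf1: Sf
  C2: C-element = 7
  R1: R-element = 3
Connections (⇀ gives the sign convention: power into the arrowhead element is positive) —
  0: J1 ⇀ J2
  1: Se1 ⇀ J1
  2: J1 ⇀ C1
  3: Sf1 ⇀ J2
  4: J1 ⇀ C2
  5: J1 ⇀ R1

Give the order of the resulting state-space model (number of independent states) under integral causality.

β1 →J1  (source Se1 imposes e)
β3 →Sf1  (Sf1 fixes flow; stroke at Sf1)
β0 →J2  (1-jn J2 has f-setter on 3)
β2 →J1  (1-jn J1 has f-setter on 0)
β4 →J1  (common-f at J1 fixed by 0)
β5 →J1  (J1 flow already set via bond 0)

2  (C1, C2 all integral)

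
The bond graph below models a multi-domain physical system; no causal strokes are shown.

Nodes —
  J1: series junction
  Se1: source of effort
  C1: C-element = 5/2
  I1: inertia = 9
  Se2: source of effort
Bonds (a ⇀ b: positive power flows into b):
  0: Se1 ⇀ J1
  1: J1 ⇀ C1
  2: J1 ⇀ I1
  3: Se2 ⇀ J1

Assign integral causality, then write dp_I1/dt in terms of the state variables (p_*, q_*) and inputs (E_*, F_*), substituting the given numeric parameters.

β0 stroke→J1  (Se1 (Se) sets effort on bond)
β3 stroke→J1  (Se2: effort source, stroke at far end)
β1 stroke→J1  (C1 outputs effort q/C1)
β2 stroke→I1  (J1 needs exactly one f-in)

dp_I1/dt = E_Se1 + E_Se2 - 2*q_C1/5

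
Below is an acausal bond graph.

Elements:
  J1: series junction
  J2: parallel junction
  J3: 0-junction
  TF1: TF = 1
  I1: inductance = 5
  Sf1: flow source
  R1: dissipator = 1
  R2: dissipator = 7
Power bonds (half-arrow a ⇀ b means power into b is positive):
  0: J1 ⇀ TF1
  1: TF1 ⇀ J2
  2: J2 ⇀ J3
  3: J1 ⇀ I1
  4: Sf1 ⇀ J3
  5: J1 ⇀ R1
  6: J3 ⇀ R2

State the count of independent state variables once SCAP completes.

bond 4 stroke at Sf1  (source Sf1 imposes f)
bond 3 stroke at I1  (prefer integral on I1)
bond 0 stroke at J1  (1-jn J1 has f-setter on 3)
bond 5 stroke at J1  (J1 flow already set via bond 3)
bond 1 stroke at TF1  (TF1 one-in-one-out from 0)
bond 2 stroke at J2  (J2 needs exactly one e-in)
bond 6 stroke at J3  (closing 0-jn rule on J3)

1  (I1 all integral)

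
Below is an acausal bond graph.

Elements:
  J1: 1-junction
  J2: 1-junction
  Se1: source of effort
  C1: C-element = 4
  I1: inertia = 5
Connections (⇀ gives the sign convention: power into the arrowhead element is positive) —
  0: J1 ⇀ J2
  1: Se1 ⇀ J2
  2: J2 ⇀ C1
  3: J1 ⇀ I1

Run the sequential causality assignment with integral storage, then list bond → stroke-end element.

b0 stroke→J1
b1 stroke→J2
b2 stroke→J2
b3 stroke→I1

b1 stroke→J2  (Se1 fixes effort; stroke away)
b2 stroke→J2  (prefer integral on C1)
b0 stroke→J1  (J2: last free bond brings flow in)
b3 stroke→I1  (only one flow-in slot at J1)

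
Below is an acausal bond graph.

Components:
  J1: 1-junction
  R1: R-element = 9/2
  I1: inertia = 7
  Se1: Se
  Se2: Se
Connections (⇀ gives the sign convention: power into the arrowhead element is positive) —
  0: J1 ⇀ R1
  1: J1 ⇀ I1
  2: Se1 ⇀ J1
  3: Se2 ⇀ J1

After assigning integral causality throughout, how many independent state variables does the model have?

#2 stroke→J1  (source Se1 imposes e)
#3 stroke→J1  (Se2 fixes effort; stroke away)
#1 stroke→I1  (I1 outputs flow p/I1)
#0 stroke→J1  (common-f at J1 fixed by 1)

1  (I1 all integral)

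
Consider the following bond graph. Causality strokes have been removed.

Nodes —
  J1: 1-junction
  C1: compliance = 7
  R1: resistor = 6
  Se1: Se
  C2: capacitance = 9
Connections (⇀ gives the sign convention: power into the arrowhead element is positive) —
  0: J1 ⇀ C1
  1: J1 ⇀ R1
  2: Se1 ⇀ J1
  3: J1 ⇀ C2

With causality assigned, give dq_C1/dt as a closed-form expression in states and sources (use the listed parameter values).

dq_C1/dt = E_Se1/6 - q_C1/42 - q_C2/54

bond 2 →J1  (Se1: effort source, stroke at far end)
bond 0 →J1  (C1 integral (e out))
bond 3 →J1  (C2 outputs effort q/C2)
bond 1 →R1  (J1: last free bond brings flow in)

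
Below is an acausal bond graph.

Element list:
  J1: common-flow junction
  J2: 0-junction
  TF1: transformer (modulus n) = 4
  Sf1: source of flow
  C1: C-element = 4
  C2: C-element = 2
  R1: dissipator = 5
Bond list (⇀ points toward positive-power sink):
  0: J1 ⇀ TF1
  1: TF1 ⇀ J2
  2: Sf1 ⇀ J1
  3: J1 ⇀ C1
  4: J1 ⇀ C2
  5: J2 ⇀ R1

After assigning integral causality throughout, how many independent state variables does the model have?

bond 2 stroke→Sf1  (source Sf1 imposes f)
bond 0 stroke→J1  (common-f at J1 fixed by 2)
bond 3 stroke→J1  (1-jn J1 has f-setter on 2)
bond 4 stroke→J1  (1-jn J1 has f-setter on 2)
bond 1 stroke→TF1  (TF1 one-in-one-out from 0)
bond 5 stroke→J2  (J2: last free bond brings effort in)

2  (C1, C2 all integral)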